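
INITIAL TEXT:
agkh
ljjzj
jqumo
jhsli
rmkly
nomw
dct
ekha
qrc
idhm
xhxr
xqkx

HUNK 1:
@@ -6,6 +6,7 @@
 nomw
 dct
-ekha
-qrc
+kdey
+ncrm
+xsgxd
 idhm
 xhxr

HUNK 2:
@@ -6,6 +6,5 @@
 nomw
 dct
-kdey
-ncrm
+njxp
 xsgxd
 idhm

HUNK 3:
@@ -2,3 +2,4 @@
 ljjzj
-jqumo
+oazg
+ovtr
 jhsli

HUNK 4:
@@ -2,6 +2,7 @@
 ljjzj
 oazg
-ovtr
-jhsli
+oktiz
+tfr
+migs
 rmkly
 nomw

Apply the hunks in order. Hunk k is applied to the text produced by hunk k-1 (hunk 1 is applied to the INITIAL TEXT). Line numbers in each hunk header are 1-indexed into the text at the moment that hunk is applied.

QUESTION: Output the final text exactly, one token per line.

Answer: agkh
ljjzj
oazg
oktiz
tfr
migs
rmkly
nomw
dct
njxp
xsgxd
idhm
xhxr
xqkx

Derivation:
Hunk 1: at line 6 remove [ekha,qrc] add [kdey,ncrm,xsgxd] -> 13 lines: agkh ljjzj jqumo jhsli rmkly nomw dct kdey ncrm xsgxd idhm xhxr xqkx
Hunk 2: at line 6 remove [kdey,ncrm] add [njxp] -> 12 lines: agkh ljjzj jqumo jhsli rmkly nomw dct njxp xsgxd idhm xhxr xqkx
Hunk 3: at line 2 remove [jqumo] add [oazg,ovtr] -> 13 lines: agkh ljjzj oazg ovtr jhsli rmkly nomw dct njxp xsgxd idhm xhxr xqkx
Hunk 4: at line 2 remove [ovtr,jhsli] add [oktiz,tfr,migs] -> 14 lines: agkh ljjzj oazg oktiz tfr migs rmkly nomw dct njxp xsgxd idhm xhxr xqkx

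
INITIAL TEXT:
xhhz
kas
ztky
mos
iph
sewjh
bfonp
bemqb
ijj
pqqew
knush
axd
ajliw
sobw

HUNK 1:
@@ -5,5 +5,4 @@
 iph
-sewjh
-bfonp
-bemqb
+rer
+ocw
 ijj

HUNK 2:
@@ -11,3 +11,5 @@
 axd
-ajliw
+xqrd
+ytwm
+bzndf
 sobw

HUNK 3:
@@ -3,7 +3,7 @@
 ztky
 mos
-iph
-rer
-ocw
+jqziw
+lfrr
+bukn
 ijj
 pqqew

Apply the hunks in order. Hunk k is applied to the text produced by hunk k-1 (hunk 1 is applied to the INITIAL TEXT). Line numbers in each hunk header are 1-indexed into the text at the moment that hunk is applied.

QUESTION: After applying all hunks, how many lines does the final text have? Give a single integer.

Answer: 15

Derivation:
Hunk 1: at line 5 remove [sewjh,bfonp,bemqb] add [rer,ocw] -> 13 lines: xhhz kas ztky mos iph rer ocw ijj pqqew knush axd ajliw sobw
Hunk 2: at line 11 remove [ajliw] add [xqrd,ytwm,bzndf] -> 15 lines: xhhz kas ztky mos iph rer ocw ijj pqqew knush axd xqrd ytwm bzndf sobw
Hunk 3: at line 3 remove [iph,rer,ocw] add [jqziw,lfrr,bukn] -> 15 lines: xhhz kas ztky mos jqziw lfrr bukn ijj pqqew knush axd xqrd ytwm bzndf sobw
Final line count: 15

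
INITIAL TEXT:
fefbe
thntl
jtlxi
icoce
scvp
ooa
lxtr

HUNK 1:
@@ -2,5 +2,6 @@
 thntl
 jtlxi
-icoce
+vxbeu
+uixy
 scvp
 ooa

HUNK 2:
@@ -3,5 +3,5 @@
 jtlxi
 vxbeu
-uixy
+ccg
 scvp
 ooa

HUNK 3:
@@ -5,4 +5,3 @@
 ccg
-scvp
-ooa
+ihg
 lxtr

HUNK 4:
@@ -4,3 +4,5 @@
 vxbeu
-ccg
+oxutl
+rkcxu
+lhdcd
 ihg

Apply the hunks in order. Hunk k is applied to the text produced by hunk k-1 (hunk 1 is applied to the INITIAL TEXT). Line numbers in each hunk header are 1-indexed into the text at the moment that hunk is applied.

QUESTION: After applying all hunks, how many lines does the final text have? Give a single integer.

Hunk 1: at line 2 remove [icoce] add [vxbeu,uixy] -> 8 lines: fefbe thntl jtlxi vxbeu uixy scvp ooa lxtr
Hunk 2: at line 3 remove [uixy] add [ccg] -> 8 lines: fefbe thntl jtlxi vxbeu ccg scvp ooa lxtr
Hunk 3: at line 5 remove [scvp,ooa] add [ihg] -> 7 lines: fefbe thntl jtlxi vxbeu ccg ihg lxtr
Hunk 4: at line 4 remove [ccg] add [oxutl,rkcxu,lhdcd] -> 9 lines: fefbe thntl jtlxi vxbeu oxutl rkcxu lhdcd ihg lxtr
Final line count: 9

Answer: 9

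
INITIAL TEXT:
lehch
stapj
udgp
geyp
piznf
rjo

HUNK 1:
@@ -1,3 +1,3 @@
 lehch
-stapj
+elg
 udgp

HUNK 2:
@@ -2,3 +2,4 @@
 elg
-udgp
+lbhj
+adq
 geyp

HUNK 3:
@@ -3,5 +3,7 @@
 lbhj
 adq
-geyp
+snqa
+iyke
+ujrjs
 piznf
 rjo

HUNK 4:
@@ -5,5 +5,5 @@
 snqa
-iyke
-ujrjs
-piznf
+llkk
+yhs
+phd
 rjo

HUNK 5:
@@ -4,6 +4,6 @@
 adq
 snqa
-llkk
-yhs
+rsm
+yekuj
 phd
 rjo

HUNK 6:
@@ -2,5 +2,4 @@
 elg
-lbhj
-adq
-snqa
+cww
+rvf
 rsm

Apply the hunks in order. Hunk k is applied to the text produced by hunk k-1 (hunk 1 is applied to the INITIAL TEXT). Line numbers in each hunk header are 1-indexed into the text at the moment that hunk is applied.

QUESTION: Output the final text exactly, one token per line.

Answer: lehch
elg
cww
rvf
rsm
yekuj
phd
rjo

Derivation:
Hunk 1: at line 1 remove [stapj] add [elg] -> 6 lines: lehch elg udgp geyp piznf rjo
Hunk 2: at line 2 remove [udgp] add [lbhj,adq] -> 7 lines: lehch elg lbhj adq geyp piznf rjo
Hunk 3: at line 3 remove [geyp] add [snqa,iyke,ujrjs] -> 9 lines: lehch elg lbhj adq snqa iyke ujrjs piznf rjo
Hunk 4: at line 5 remove [iyke,ujrjs,piznf] add [llkk,yhs,phd] -> 9 lines: lehch elg lbhj adq snqa llkk yhs phd rjo
Hunk 5: at line 4 remove [llkk,yhs] add [rsm,yekuj] -> 9 lines: lehch elg lbhj adq snqa rsm yekuj phd rjo
Hunk 6: at line 2 remove [lbhj,adq,snqa] add [cww,rvf] -> 8 lines: lehch elg cww rvf rsm yekuj phd rjo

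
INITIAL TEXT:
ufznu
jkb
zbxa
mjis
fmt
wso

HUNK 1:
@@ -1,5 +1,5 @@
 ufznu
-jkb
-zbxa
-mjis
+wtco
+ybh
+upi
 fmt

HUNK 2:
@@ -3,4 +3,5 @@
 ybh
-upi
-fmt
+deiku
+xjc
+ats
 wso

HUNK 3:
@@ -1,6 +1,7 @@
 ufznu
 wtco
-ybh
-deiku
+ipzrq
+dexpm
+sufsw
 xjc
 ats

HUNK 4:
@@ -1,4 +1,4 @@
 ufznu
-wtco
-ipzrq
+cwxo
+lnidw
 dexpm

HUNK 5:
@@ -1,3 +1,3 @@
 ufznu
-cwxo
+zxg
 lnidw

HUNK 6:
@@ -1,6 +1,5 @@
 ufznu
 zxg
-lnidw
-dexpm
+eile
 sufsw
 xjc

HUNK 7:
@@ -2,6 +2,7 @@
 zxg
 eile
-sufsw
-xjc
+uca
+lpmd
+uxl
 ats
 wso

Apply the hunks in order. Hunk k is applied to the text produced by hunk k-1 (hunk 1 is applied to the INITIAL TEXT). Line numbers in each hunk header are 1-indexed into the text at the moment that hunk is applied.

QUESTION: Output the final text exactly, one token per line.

Hunk 1: at line 1 remove [jkb,zbxa,mjis] add [wtco,ybh,upi] -> 6 lines: ufznu wtco ybh upi fmt wso
Hunk 2: at line 3 remove [upi,fmt] add [deiku,xjc,ats] -> 7 lines: ufznu wtco ybh deiku xjc ats wso
Hunk 3: at line 1 remove [ybh,deiku] add [ipzrq,dexpm,sufsw] -> 8 lines: ufznu wtco ipzrq dexpm sufsw xjc ats wso
Hunk 4: at line 1 remove [wtco,ipzrq] add [cwxo,lnidw] -> 8 lines: ufznu cwxo lnidw dexpm sufsw xjc ats wso
Hunk 5: at line 1 remove [cwxo] add [zxg] -> 8 lines: ufznu zxg lnidw dexpm sufsw xjc ats wso
Hunk 6: at line 1 remove [lnidw,dexpm] add [eile] -> 7 lines: ufznu zxg eile sufsw xjc ats wso
Hunk 7: at line 2 remove [sufsw,xjc] add [uca,lpmd,uxl] -> 8 lines: ufznu zxg eile uca lpmd uxl ats wso

Answer: ufznu
zxg
eile
uca
lpmd
uxl
ats
wso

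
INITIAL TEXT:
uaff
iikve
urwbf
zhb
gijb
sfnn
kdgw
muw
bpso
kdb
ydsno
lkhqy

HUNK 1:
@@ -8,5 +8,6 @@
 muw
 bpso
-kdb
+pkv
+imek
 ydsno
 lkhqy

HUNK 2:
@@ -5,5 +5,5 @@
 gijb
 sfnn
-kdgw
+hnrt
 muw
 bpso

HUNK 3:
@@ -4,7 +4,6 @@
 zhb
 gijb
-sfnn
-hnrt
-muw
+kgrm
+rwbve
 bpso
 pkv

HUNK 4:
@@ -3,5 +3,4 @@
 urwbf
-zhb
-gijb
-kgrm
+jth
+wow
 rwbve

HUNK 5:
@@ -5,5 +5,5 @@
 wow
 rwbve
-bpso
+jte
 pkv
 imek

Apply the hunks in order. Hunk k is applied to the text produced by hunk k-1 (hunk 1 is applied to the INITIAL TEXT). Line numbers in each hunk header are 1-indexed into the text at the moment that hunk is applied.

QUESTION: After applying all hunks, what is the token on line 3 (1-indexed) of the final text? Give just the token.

Hunk 1: at line 8 remove [kdb] add [pkv,imek] -> 13 lines: uaff iikve urwbf zhb gijb sfnn kdgw muw bpso pkv imek ydsno lkhqy
Hunk 2: at line 5 remove [kdgw] add [hnrt] -> 13 lines: uaff iikve urwbf zhb gijb sfnn hnrt muw bpso pkv imek ydsno lkhqy
Hunk 3: at line 4 remove [sfnn,hnrt,muw] add [kgrm,rwbve] -> 12 lines: uaff iikve urwbf zhb gijb kgrm rwbve bpso pkv imek ydsno lkhqy
Hunk 4: at line 3 remove [zhb,gijb,kgrm] add [jth,wow] -> 11 lines: uaff iikve urwbf jth wow rwbve bpso pkv imek ydsno lkhqy
Hunk 5: at line 5 remove [bpso] add [jte] -> 11 lines: uaff iikve urwbf jth wow rwbve jte pkv imek ydsno lkhqy
Final line 3: urwbf

Answer: urwbf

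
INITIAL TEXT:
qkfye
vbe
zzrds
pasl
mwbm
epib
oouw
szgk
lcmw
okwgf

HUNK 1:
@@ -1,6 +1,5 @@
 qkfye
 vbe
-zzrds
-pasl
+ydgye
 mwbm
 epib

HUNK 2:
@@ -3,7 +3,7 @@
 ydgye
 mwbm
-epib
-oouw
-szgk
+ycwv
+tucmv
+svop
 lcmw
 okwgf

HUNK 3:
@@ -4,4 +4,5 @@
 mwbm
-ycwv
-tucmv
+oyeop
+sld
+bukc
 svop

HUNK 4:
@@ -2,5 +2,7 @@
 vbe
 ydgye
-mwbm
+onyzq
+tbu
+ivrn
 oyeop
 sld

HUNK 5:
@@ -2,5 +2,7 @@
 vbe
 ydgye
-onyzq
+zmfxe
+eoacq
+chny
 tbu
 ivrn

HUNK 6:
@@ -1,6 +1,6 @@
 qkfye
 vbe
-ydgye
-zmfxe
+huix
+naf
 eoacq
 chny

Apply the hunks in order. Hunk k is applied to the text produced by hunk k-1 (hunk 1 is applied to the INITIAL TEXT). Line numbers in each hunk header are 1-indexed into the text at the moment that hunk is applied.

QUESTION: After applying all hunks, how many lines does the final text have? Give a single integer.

Hunk 1: at line 1 remove [zzrds,pasl] add [ydgye] -> 9 lines: qkfye vbe ydgye mwbm epib oouw szgk lcmw okwgf
Hunk 2: at line 3 remove [epib,oouw,szgk] add [ycwv,tucmv,svop] -> 9 lines: qkfye vbe ydgye mwbm ycwv tucmv svop lcmw okwgf
Hunk 3: at line 4 remove [ycwv,tucmv] add [oyeop,sld,bukc] -> 10 lines: qkfye vbe ydgye mwbm oyeop sld bukc svop lcmw okwgf
Hunk 4: at line 2 remove [mwbm] add [onyzq,tbu,ivrn] -> 12 lines: qkfye vbe ydgye onyzq tbu ivrn oyeop sld bukc svop lcmw okwgf
Hunk 5: at line 2 remove [onyzq] add [zmfxe,eoacq,chny] -> 14 lines: qkfye vbe ydgye zmfxe eoacq chny tbu ivrn oyeop sld bukc svop lcmw okwgf
Hunk 6: at line 1 remove [ydgye,zmfxe] add [huix,naf] -> 14 lines: qkfye vbe huix naf eoacq chny tbu ivrn oyeop sld bukc svop lcmw okwgf
Final line count: 14

Answer: 14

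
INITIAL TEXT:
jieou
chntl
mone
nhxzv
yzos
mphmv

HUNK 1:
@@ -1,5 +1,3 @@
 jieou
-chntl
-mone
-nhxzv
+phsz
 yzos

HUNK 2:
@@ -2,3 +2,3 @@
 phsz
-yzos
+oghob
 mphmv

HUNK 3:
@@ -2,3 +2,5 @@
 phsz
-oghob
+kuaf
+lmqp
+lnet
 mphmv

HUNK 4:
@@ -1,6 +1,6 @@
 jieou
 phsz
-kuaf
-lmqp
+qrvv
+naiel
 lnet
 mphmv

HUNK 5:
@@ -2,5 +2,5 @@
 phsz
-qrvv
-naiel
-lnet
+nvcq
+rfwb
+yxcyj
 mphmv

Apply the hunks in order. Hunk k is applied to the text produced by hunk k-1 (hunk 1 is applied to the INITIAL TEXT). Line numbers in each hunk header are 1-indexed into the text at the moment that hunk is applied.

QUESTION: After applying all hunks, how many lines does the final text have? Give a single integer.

Answer: 6

Derivation:
Hunk 1: at line 1 remove [chntl,mone,nhxzv] add [phsz] -> 4 lines: jieou phsz yzos mphmv
Hunk 2: at line 2 remove [yzos] add [oghob] -> 4 lines: jieou phsz oghob mphmv
Hunk 3: at line 2 remove [oghob] add [kuaf,lmqp,lnet] -> 6 lines: jieou phsz kuaf lmqp lnet mphmv
Hunk 4: at line 1 remove [kuaf,lmqp] add [qrvv,naiel] -> 6 lines: jieou phsz qrvv naiel lnet mphmv
Hunk 5: at line 2 remove [qrvv,naiel,lnet] add [nvcq,rfwb,yxcyj] -> 6 lines: jieou phsz nvcq rfwb yxcyj mphmv
Final line count: 6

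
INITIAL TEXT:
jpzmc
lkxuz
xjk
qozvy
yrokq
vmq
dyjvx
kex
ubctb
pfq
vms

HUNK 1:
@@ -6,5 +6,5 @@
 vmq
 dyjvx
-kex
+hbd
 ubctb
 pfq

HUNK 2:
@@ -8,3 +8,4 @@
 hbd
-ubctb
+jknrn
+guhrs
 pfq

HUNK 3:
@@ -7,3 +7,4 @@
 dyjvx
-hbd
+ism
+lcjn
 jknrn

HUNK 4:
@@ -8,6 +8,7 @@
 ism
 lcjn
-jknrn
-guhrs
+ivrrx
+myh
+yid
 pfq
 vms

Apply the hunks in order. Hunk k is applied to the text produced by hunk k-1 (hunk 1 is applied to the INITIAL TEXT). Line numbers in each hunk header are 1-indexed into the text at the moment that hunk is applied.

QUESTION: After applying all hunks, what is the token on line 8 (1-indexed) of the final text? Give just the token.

Hunk 1: at line 6 remove [kex] add [hbd] -> 11 lines: jpzmc lkxuz xjk qozvy yrokq vmq dyjvx hbd ubctb pfq vms
Hunk 2: at line 8 remove [ubctb] add [jknrn,guhrs] -> 12 lines: jpzmc lkxuz xjk qozvy yrokq vmq dyjvx hbd jknrn guhrs pfq vms
Hunk 3: at line 7 remove [hbd] add [ism,lcjn] -> 13 lines: jpzmc lkxuz xjk qozvy yrokq vmq dyjvx ism lcjn jknrn guhrs pfq vms
Hunk 4: at line 8 remove [jknrn,guhrs] add [ivrrx,myh,yid] -> 14 lines: jpzmc lkxuz xjk qozvy yrokq vmq dyjvx ism lcjn ivrrx myh yid pfq vms
Final line 8: ism

Answer: ism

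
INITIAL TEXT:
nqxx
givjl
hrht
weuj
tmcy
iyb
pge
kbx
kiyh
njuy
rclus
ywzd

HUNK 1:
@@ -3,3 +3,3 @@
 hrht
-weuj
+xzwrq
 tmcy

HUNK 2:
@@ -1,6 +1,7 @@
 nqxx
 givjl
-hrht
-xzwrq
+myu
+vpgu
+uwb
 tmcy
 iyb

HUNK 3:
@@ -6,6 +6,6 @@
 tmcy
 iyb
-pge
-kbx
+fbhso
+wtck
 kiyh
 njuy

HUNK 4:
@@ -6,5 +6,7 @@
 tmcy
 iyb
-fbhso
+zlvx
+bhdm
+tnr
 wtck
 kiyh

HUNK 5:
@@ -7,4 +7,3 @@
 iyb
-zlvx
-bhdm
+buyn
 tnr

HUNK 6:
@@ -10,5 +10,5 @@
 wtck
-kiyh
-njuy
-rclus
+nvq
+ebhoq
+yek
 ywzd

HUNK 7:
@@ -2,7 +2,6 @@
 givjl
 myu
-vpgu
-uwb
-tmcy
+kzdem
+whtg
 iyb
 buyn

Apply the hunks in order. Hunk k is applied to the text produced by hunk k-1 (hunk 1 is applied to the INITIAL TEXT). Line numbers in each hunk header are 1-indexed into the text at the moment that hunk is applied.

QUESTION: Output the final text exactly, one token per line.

Hunk 1: at line 3 remove [weuj] add [xzwrq] -> 12 lines: nqxx givjl hrht xzwrq tmcy iyb pge kbx kiyh njuy rclus ywzd
Hunk 2: at line 1 remove [hrht,xzwrq] add [myu,vpgu,uwb] -> 13 lines: nqxx givjl myu vpgu uwb tmcy iyb pge kbx kiyh njuy rclus ywzd
Hunk 3: at line 6 remove [pge,kbx] add [fbhso,wtck] -> 13 lines: nqxx givjl myu vpgu uwb tmcy iyb fbhso wtck kiyh njuy rclus ywzd
Hunk 4: at line 6 remove [fbhso] add [zlvx,bhdm,tnr] -> 15 lines: nqxx givjl myu vpgu uwb tmcy iyb zlvx bhdm tnr wtck kiyh njuy rclus ywzd
Hunk 5: at line 7 remove [zlvx,bhdm] add [buyn] -> 14 lines: nqxx givjl myu vpgu uwb tmcy iyb buyn tnr wtck kiyh njuy rclus ywzd
Hunk 6: at line 10 remove [kiyh,njuy,rclus] add [nvq,ebhoq,yek] -> 14 lines: nqxx givjl myu vpgu uwb tmcy iyb buyn tnr wtck nvq ebhoq yek ywzd
Hunk 7: at line 2 remove [vpgu,uwb,tmcy] add [kzdem,whtg] -> 13 lines: nqxx givjl myu kzdem whtg iyb buyn tnr wtck nvq ebhoq yek ywzd

Answer: nqxx
givjl
myu
kzdem
whtg
iyb
buyn
tnr
wtck
nvq
ebhoq
yek
ywzd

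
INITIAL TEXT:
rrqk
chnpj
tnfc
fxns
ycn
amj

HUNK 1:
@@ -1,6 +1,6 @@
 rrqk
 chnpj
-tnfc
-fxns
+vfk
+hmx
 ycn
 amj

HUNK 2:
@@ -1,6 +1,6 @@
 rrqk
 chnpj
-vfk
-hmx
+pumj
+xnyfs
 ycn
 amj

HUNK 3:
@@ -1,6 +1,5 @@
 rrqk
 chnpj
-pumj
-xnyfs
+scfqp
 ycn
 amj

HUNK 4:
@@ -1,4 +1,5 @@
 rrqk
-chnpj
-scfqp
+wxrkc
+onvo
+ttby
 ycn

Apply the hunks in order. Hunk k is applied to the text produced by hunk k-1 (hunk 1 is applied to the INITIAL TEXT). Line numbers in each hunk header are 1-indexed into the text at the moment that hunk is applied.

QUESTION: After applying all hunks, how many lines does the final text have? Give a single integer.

Hunk 1: at line 1 remove [tnfc,fxns] add [vfk,hmx] -> 6 lines: rrqk chnpj vfk hmx ycn amj
Hunk 2: at line 1 remove [vfk,hmx] add [pumj,xnyfs] -> 6 lines: rrqk chnpj pumj xnyfs ycn amj
Hunk 3: at line 1 remove [pumj,xnyfs] add [scfqp] -> 5 lines: rrqk chnpj scfqp ycn amj
Hunk 4: at line 1 remove [chnpj,scfqp] add [wxrkc,onvo,ttby] -> 6 lines: rrqk wxrkc onvo ttby ycn amj
Final line count: 6

Answer: 6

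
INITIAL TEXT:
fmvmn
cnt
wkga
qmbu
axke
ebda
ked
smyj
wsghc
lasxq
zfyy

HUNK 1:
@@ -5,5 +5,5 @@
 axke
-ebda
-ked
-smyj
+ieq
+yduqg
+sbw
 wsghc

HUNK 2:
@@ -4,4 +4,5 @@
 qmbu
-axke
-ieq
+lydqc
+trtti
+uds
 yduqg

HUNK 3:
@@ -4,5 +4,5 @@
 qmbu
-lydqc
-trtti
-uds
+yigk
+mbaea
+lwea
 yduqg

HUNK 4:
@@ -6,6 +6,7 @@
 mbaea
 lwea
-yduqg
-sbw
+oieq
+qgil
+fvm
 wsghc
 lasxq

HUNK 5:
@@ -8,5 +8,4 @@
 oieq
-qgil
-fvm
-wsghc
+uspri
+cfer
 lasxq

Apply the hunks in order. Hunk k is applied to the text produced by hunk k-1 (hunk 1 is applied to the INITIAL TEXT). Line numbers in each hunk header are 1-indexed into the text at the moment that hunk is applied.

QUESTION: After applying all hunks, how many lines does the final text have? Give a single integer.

Answer: 12

Derivation:
Hunk 1: at line 5 remove [ebda,ked,smyj] add [ieq,yduqg,sbw] -> 11 lines: fmvmn cnt wkga qmbu axke ieq yduqg sbw wsghc lasxq zfyy
Hunk 2: at line 4 remove [axke,ieq] add [lydqc,trtti,uds] -> 12 lines: fmvmn cnt wkga qmbu lydqc trtti uds yduqg sbw wsghc lasxq zfyy
Hunk 3: at line 4 remove [lydqc,trtti,uds] add [yigk,mbaea,lwea] -> 12 lines: fmvmn cnt wkga qmbu yigk mbaea lwea yduqg sbw wsghc lasxq zfyy
Hunk 4: at line 6 remove [yduqg,sbw] add [oieq,qgil,fvm] -> 13 lines: fmvmn cnt wkga qmbu yigk mbaea lwea oieq qgil fvm wsghc lasxq zfyy
Hunk 5: at line 8 remove [qgil,fvm,wsghc] add [uspri,cfer] -> 12 lines: fmvmn cnt wkga qmbu yigk mbaea lwea oieq uspri cfer lasxq zfyy
Final line count: 12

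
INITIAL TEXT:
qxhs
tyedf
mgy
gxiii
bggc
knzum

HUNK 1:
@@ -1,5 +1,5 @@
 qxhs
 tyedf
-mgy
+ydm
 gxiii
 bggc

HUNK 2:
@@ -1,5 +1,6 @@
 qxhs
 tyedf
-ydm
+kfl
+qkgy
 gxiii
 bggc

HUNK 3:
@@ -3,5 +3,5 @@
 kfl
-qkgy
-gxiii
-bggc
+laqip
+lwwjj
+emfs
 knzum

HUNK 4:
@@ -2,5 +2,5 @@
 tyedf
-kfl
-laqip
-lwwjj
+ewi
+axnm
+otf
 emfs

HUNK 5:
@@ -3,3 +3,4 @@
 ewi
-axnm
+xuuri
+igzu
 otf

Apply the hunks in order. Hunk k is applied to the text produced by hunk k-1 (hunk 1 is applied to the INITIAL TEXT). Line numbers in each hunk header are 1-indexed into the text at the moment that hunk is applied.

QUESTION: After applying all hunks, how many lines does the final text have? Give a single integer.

Answer: 8

Derivation:
Hunk 1: at line 1 remove [mgy] add [ydm] -> 6 lines: qxhs tyedf ydm gxiii bggc knzum
Hunk 2: at line 1 remove [ydm] add [kfl,qkgy] -> 7 lines: qxhs tyedf kfl qkgy gxiii bggc knzum
Hunk 3: at line 3 remove [qkgy,gxiii,bggc] add [laqip,lwwjj,emfs] -> 7 lines: qxhs tyedf kfl laqip lwwjj emfs knzum
Hunk 4: at line 2 remove [kfl,laqip,lwwjj] add [ewi,axnm,otf] -> 7 lines: qxhs tyedf ewi axnm otf emfs knzum
Hunk 5: at line 3 remove [axnm] add [xuuri,igzu] -> 8 lines: qxhs tyedf ewi xuuri igzu otf emfs knzum
Final line count: 8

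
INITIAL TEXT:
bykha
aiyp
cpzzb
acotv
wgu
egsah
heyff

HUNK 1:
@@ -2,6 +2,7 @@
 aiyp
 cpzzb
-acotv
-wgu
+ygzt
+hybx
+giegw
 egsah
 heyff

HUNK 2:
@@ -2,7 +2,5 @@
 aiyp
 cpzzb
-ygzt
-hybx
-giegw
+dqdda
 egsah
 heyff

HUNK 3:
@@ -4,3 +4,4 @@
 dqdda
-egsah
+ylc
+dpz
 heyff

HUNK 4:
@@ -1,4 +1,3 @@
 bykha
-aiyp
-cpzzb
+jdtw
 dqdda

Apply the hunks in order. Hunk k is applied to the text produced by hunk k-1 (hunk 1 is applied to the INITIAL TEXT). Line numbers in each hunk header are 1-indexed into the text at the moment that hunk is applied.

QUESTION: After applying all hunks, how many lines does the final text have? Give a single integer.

Answer: 6

Derivation:
Hunk 1: at line 2 remove [acotv,wgu] add [ygzt,hybx,giegw] -> 8 lines: bykha aiyp cpzzb ygzt hybx giegw egsah heyff
Hunk 2: at line 2 remove [ygzt,hybx,giegw] add [dqdda] -> 6 lines: bykha aiyp cpzzb dqdda egsah heyff
Hunk 3: at line 4 remove [egsah] add [ylc,dpz] -> 7 lines: bykha aiyp cpzzb dqdda ylc dpz heyff
Hunk 4: at line 1 remove [aiyp,cpzzb] add [jdtw] -> 6 lines: bykha jdtw dqdda ylc dpz heyff
Final line count: 6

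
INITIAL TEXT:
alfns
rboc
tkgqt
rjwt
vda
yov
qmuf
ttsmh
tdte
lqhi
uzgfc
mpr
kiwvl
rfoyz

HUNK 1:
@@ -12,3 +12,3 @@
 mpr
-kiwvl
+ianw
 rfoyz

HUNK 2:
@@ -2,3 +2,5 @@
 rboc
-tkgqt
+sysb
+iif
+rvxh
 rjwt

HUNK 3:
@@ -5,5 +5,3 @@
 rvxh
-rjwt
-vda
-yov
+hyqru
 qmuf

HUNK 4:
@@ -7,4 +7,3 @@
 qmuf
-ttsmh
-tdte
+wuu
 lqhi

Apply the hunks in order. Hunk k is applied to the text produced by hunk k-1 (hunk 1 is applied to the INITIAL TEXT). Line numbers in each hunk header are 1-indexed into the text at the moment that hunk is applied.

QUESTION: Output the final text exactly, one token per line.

Answer: alfns
rboc
sysb
iif
rvxh
hyqru
qmuf
wuu
lqhi
uzgfc
mpr
ianw
rfoyz

Derivation:
Hunk 1: at line 12 remove [kiwvl] add [ianw] -> 14 lines: alfns rboc tkgqt rjwt vda yov qmuf ttsmh tdte lqhi uzgfc mpr ianw rfoyz
Hunk 2: at line 2 remove [tkgqt] add [sysb,iif,rvxh] -> 16 lines: alfns rboc sysb iif rvxh rjwt vda yov qmuf ttsmh tdte lqhi uzgfc mpr ianw rfoyz
Hunk 3: at line 5 remove [rjwt,vda,yov] add [hyqru] -> 14 lines: alfns rboc sysb iif rvxh hyqru qmuf ttsmh tdte lqhi uzgfc mpr ianw rfoyz
Hunk 4: at line 7 remove [ttsmh,tdte] add [wuu] -> 13 lines: alfns rboc sysb iif rvxh hyqru qmuf wuu lqhi uzgfc mpr ianw rfoyz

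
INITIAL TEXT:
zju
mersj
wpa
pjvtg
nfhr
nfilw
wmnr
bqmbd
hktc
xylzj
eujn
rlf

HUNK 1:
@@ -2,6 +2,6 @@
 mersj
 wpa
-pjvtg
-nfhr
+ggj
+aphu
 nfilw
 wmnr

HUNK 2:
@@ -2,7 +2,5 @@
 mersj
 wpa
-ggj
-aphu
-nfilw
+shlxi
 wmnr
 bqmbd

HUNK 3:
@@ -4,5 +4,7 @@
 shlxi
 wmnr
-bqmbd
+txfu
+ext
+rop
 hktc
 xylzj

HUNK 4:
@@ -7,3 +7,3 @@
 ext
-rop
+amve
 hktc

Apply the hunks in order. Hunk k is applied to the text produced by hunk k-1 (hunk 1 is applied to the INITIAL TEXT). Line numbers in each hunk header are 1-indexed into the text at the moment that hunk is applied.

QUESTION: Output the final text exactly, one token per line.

Answer: zju
mersj
wpa
shlxi
wmnr
txfu
ext
amve
hktc
xylzj
eujn
rlf

Derivation:
Hunk 1: at line 2 remove [pjvtg,nfhr] add [ggj,aphu] -> 12 lines: zju mersj wpa ggj aphu nfilw wmnr bqmbd hktc xylzj eujn rlf
Hunk 2: at line 2 remove [ggj,aphu,nfilw] add [shlxi] -> 10 lines: zju mersj wpa shlxi wmnr bqmbd hktc xylzj eujn rlf
Hunk 3: at line 4 remove [bqmbd] add [txfu,ext,rop] -> 12 lines: zju mersj wpa shlxi wmnr txfu ext rop hktc xylzj eujn rlf
Hunk 4: at line 7 remove [rop] add [amve] -> 12 lines: zju mersj wpa shlxi wmnr txfu ext amve hktc xylzj eujn rlf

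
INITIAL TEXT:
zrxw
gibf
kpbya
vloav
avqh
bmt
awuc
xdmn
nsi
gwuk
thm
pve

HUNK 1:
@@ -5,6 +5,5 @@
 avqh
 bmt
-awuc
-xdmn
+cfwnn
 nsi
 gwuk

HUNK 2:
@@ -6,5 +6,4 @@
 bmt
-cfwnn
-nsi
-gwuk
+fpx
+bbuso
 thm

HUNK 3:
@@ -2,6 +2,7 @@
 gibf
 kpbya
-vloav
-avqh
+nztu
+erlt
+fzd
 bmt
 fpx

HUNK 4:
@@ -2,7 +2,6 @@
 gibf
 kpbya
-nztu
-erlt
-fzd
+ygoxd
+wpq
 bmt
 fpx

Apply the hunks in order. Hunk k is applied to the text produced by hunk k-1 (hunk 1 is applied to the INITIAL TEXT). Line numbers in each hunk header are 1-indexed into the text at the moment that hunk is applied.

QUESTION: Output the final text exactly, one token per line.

Hunk 1: at line 5 remove [awuc,xdmn] add [cfwnn] -> 11 lines: zrxw gibf kpbya vloav avqh bmt cfwnn nsi gwuk thm pve
Hunk 2: at line 6 remove [cfwnn,nsi,gwuk] add [fpx,bbuso] -> 10 lines: zrxw gibf kpbya vloav avqh bmt fpx bbuso thm pve
Hunk 3: at line 2 remove [vloav,avqh] add [nztu,erlt,fzd] -> 11 lines: zrxw gibf kpbya nztu erlt fzd bmt fpx bbuso thm pve
Hunk 4: at line 2 remove [nztu,erlt,fzd] add [ygoxd,wpq] -> 10 lines: zrxw gibf kpbya ygoxd wpq bmt fpx bbuso thm pve

Answer: zrxw
gibf
kpbya
ygoxd
wpq
bmt
fpx
bbuso
thm
pve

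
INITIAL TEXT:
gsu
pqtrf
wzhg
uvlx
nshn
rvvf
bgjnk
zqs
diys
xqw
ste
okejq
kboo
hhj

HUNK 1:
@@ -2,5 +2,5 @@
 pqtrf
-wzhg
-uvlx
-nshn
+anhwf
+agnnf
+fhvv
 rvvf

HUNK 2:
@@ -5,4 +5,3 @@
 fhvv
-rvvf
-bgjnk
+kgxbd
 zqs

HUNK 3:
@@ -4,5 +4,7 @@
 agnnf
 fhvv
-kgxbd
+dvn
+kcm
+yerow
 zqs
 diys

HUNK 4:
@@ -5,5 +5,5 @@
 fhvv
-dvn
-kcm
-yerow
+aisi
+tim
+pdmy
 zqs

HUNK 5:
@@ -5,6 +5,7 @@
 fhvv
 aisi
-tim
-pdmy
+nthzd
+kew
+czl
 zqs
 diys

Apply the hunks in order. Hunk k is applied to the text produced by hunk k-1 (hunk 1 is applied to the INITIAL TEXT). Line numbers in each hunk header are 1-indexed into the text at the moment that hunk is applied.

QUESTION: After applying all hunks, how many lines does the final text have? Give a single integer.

Hunk 1: at line 2 remove [wzhg,uvlx,nshn] add [anhwf,agnnf,fhvv] -> 14 lines: gsu pqtrf anhwf agnnf fhvv rvvf bgjnk zqs diys xqw ste okejq kboo hhj
Hunk 2: at line 5 remove [rvvf,bgjnk] add [kgxbd] -> 13 lines: gsu pqtrf anhwf agnnf fhvv kgxbd zqs diys xqw ste okejq kboo hhj
Hunk 3: at line 4 remove [kgxbd] add [dvn,kcm,yerow] -> 15 lines: gsu pqtrf anhwf agnnf fhvv dvn kcm yerow zqs diys xqw ste okejq kboo hhj
Hunk 4: at line 5 remove [dvn,kcm,yerow] add [aisi,tim,pdmy] -> 15 lines: gsu pqtrf anhwf agnnf fhvv aisi tim pdmy zqs diys xqw ste okejq kboo hhj
Hunk 5: at line 5 remove [tim,pdmy] add [nthzd,kew,czl] -> 16 lines: gsu pqtrf anhwf agnnf fhvv aisi nthzd kew czl zqs diys xqw ste okejq kboo hhj
Final line count: 16

Answer: 16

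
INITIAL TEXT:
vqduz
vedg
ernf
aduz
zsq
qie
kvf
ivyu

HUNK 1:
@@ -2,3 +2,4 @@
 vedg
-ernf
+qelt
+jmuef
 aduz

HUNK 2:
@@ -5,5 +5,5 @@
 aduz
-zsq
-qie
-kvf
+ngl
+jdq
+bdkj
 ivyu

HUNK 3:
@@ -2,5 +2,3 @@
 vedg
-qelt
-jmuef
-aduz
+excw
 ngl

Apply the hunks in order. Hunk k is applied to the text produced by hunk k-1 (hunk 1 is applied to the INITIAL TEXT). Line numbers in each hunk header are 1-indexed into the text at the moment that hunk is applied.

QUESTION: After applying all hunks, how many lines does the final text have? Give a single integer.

Answer: 7

Derivation:
Hunk 1: at line 2 remove [ernf] add [qelt,jmuef] -> 9 lines: vqduz vedg qelt jmuef aduz zsq qie kvf ivyu
Hunk 2: at line 5 remove [zsq,qie,kvf] add [ngl,jdq,bdkj] -> 9 lines: vqduz vedg qelt jmuef aduz ngl jdq bdkj ivyu
Hunk 3: at line 2 remove [qelt,jmuef,aduz] add [excw] -> 7 lines: vqduz vedg excw ngl jdq bdkj ivyu
Final line count: 7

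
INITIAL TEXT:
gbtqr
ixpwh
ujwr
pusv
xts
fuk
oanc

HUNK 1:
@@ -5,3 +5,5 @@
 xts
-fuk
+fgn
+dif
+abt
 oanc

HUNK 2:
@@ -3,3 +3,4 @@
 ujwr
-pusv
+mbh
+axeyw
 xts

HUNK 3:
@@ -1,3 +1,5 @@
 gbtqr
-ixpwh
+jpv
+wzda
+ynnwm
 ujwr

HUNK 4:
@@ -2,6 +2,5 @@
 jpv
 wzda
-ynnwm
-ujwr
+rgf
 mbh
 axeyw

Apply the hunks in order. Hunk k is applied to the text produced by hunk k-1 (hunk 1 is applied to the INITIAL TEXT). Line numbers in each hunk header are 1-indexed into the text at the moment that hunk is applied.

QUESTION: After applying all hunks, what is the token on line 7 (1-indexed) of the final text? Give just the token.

Hunk 1: at line 5 remove [fuk] add [fgn,dif,abt] -> 9 lines: gbtqr ixpwh ujwr pusv xts fgn dif abt oanc
Hunk 2: at line 3 remove [pusv] add [mbh,axeyw] -> 10 lines: gbtqr ixpwh ujwr mbh axeyw xts fgn dif abt oanc
Hunk 3: at line 1 remove [ixpwh] add [jpv,wzda,ynnwm] -> 12 lines: gbtqr jpv wzda ynnwm ujwr mbh axeyw xts fgn dif abt oanc
Hunk 4: at line 2 remove [ynnwm,ujwr] add [rgf] -> 11 lines: gbtqr jpv wzda rgf mbh axeyw xts fgn dif abt oanc
Final line 7: xts

Answer: xts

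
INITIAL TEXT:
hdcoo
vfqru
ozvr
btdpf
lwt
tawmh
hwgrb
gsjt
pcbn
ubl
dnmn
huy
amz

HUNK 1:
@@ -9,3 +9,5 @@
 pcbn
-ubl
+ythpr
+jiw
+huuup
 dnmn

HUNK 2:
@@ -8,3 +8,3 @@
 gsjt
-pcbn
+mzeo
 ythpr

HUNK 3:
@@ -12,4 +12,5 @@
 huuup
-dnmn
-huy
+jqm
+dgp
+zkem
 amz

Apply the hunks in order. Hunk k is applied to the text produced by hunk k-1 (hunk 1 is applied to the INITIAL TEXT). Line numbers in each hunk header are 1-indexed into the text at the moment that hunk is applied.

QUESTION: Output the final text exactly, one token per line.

Answer: hdcoo
vfqru
ozvr
btdpf
lwt
tawmh
hwgrb
gsjt
mzeo
ythpr
jiw
huuup
jqm
dgp
zkem
amz

Derivation:
Hunk 1: at line 9 remove [ubl] add [ythpr,jiw,huuup] -> 15 lines: hdcoo vfqru ozvr btdpf lwt tawmh hwgrb gsjt pcbn ythpr jiw huuup dnmn huy amz
Hunk 2: at line 8 remove [pcbn] add [mzeo] -> 15 lines: hdcoo vfqru ozvr btdpf lwt tawmh hwgrb gsjt mzeo ythpr jiw huuup dnmn huy amz
Hunk 3: at line 12 remove [dnmn,huy] add [jqm,dgp,zkem] -> 16 lines: hdcoo vfqru ozvr btdpf lwt tawmh hwgrb gsjt mzeo ythpr jiw huuup jqm dgp zkem amz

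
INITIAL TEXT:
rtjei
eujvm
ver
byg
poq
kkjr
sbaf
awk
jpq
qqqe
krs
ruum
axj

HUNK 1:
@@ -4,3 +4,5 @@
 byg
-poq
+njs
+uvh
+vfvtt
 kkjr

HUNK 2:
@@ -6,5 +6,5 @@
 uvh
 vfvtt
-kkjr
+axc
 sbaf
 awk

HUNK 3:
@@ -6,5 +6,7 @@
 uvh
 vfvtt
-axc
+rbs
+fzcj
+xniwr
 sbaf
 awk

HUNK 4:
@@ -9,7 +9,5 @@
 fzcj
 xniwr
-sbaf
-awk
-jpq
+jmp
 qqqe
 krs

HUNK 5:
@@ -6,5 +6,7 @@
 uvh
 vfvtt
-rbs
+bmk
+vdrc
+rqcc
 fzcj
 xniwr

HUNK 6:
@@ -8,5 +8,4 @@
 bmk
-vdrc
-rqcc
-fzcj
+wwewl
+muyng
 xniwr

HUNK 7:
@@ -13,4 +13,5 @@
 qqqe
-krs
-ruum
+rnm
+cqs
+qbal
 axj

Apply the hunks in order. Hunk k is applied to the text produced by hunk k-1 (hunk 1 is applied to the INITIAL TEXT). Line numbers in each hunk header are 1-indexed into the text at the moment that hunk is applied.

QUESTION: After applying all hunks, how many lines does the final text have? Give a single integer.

Answer: 17

Derivation:
Hunk 1: at line 4 remove [poq] add [njs,uvh,vfvtt] -> 15 lines: rtjei eujvm ver byg njs uvh vfvtt kkjr sbaf awk jpq qqqe krs ruum axj
Hunk 2: at line 6 remove [kkjr] add [axc] -> 15 lines: rtjei eujvm ver byg njs uvh vfvtt axc sbaf awk jpq qqqe krs ruum axj
Hunk 3: at line 6 remove [axc] add [rbs,fzcj,xniwr] -> 17 lines: rtjei eujvm ver byg njs uvh vfvtt rbs fzcj xniwr sbaf awk jpq qqqe krs ruum axj
Hunk 4: at line 9 remove [sbaf,awk,jpq] add [jmp] -> 15 lines: rtjei eujvm ver byg njs uvh vfvtt rbs fzcj xniwr jmp qqqe krs ruum axj
Hunk 5: at line 6 remove [rbs] add [bmk,vdrc,rqcc] -> 17 lines: rtjei eujvm ver byg njs uvh vfvtt bmk vdrc rqcc fzcj xniwr jmp qqqe krs ruum axj
Hunk 6: at line 8 remove [vdrc,rqcc,fzcj] add [wwewl,muyng] -> 16 lines: rtjei eujvm ver byg njs uvh vfvtt bmk wwewl muyng xniwr jmp qqqe krs ruum axj
Hunk 7: at line 13 remove [krs,ruum] add [rnm,cqs,qbal] -> 17 lines: rtjei eujvm ver byg njs uvh vfvtt bmk wwewl muyng xniwr jmp qqqe rnm cqs qbal axj
Final line count: 17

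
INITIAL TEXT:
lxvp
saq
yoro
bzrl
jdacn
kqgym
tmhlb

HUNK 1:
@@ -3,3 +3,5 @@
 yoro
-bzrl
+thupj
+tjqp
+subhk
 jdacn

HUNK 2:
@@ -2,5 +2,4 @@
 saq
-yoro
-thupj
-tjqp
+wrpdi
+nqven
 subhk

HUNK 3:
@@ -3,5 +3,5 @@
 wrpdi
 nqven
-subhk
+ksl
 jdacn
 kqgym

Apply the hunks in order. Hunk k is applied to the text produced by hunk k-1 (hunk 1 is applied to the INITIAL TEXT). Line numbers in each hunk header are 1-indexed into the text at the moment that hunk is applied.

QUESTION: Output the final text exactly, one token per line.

Hunk 1: at line 3 remove [bzrl] add [thupj,tjqp,subhk] -> 9 lines: lxvp saq yoro thupj tjqp subhk jdacn kqgym tmhlb
Hunk 2: at line 2 remove [yoro,thupj,tjqp] add [wrpdi,nqven] -> 8 lines: lxvp saq wrpdi nqven subhk jdacn kqgym tmhlb
Hunk 3: at line 3 remove [subhk] add [ksl] -> 8 lines: lxvp saq wrpdi nqven ksl jdacn kqgym tmhlb

Answer: lxvp
saq
wrpdi
nqven
ksl
jdacn
kqgym
tmhlb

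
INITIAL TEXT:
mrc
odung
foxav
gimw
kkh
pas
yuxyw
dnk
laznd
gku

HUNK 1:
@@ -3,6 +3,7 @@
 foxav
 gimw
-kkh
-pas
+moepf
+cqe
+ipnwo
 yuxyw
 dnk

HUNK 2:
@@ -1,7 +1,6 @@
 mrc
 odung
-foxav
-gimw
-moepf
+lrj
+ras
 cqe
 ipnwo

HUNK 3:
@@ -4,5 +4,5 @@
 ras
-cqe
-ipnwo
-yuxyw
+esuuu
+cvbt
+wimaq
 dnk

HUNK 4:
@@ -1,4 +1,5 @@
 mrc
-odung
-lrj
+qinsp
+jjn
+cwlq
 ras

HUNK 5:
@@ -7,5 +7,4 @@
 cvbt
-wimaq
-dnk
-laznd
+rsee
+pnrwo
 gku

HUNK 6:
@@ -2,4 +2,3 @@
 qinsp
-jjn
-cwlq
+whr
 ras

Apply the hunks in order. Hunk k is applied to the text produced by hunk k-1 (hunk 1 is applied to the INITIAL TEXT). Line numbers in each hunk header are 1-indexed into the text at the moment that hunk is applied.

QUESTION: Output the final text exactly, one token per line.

Answer: mrc
qinsp
whr
ras
esuuu
cvbt
rsee
pnrwo
gku

Derivation:
Hunk 1: at line 3 remove [kkh,pas] add [moepf,cqe,ipnwo] -> 11 lines: mrc odung foxav gimw moepf cqe ipnwo yuxyw dnk laznd gku
Hunk 2: at line 1 remove [foxav,gimw,moepf] add [lrj,ras] -> 10 lines: mrc odung lrj ras cqe ipnwo yuxyw dnk laznd gku
Hunk 3: at line 4 remove [cqe,ipnwo,yuxyw] add [esuuu,cvbt,wimaq] -> 10 lines: mrc odung lrj ras esuuu cvbt wimaq dnk laznd gku
Hunk 4: at line 1 remove [odung,lrj] add [qinsp,jjn,cwlq] -> 11 lines: mrc qinsp jjn cwlq ras esuuu cvbt wimaq dnk laznd gku
Hunk 5: at line 7 remove [wimaq,dnk,laznd] add [rsee,pnrwo] -> 10 lines: mrc qinsp jjn cwlq ras esuuu cvbt rsee pnrwo gku
Hunk 6: at line 2 remove [jjn,cwlq] add [whr] -> 9 lines: mrc qinsp whr ras esuuu cvbt rsee pnrwo gku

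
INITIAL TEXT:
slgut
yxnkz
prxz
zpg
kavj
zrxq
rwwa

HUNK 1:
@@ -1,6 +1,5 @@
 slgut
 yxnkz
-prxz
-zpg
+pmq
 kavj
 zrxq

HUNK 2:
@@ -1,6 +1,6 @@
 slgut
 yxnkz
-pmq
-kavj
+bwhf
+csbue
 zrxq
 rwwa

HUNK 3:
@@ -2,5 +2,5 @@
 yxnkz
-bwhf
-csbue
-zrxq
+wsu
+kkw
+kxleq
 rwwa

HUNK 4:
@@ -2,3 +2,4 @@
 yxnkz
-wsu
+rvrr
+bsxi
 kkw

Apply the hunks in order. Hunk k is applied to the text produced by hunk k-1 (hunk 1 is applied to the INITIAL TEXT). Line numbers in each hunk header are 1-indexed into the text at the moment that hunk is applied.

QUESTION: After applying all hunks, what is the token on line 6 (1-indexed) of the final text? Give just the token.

Answer: kxleq

Derivation:
Hunk 1: at line 1 remove [prxz,zpg] add [pmq] -> 6 lines: slgut yxnkz pmq kavj zrxq rwwa
Hunk 2: at line 1 remove [pmq,kavj] add [bwhf,csbue] -> 6 lines: slgut yxnkz bwhf csbue zrxq rwwa
Hunk 3: at line 2 remove [bwhf,csbue,zrxq] add [wsu,kkw,kxleq] -> 6 lines: slgut yxnkz wsu kkw kxleq rwwa
Hunk 4: at line 2 remove [wsu] add [rvrr,bsxi] -> 7 lines: slgut yxnkz rvrr bsxi kkw kxleq rwwa
Final line 6: kxleq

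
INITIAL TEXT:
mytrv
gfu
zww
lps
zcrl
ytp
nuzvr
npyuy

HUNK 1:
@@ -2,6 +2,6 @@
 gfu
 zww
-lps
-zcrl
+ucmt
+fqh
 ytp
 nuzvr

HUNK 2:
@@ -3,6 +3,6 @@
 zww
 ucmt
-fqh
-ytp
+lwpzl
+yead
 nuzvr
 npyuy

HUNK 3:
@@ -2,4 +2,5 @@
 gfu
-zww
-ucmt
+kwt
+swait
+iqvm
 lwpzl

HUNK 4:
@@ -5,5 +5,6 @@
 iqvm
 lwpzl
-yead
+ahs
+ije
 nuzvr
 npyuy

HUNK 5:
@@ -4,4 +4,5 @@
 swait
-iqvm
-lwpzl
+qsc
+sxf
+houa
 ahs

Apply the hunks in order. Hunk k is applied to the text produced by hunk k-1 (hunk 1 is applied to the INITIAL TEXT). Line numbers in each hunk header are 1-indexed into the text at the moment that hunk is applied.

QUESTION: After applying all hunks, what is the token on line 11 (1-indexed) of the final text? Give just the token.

Answer: npyuy

Derivation:
Hunk 1: at line 2 remove [lps,zcrl] add [ucmt,fqh] -> 8 lines: mytrv gfu zww ucmt fqh ytp nuzvr npyuy
Hunk 2: at line 3 remove [fqh,ytp] add [lwpzl,yead] -> 8 lines: mytrv gfu zww ucmt lwpzl yead nuzvr npyuy
Hunk 3: at line 2 remove [zww,ucmt] add [kwt,swait,iqvm] -> 9 lines: mytrv gfu kwt swait iqvm lwpzl yead nuzvr npyuy
Hunk 4: at line 5 remove [yead] add [ahs,ije] -> 10 lines: mytrv gfu kwt swait iqvm lwpzl ahs ije nuzvr npyuy
Hunk 5: at line 4 remove [iqvm,lwpzl] add [qsc,sxf,houa] -> 11 lines: mytrv gfu kwt swait qsc sxf houa ahs ije nuzvr npyuy
Final line 11: npyuy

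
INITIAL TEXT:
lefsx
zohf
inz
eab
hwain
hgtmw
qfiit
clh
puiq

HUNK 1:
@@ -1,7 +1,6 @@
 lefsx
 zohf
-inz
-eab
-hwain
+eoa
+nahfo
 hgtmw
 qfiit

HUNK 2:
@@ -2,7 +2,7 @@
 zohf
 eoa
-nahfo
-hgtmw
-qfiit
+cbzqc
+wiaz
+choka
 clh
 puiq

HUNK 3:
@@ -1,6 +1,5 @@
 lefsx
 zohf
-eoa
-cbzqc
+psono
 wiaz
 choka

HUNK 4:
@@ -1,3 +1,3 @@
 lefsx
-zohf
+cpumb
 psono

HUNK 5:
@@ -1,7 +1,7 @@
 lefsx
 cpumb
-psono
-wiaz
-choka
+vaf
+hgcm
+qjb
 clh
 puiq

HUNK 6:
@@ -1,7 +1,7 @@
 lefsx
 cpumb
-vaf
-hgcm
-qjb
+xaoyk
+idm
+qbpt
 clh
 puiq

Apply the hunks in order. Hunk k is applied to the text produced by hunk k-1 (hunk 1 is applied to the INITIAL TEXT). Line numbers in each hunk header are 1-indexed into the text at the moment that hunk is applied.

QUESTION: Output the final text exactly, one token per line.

Hunk 1: at line 1 remove [inz,eab,hwain] add [eoa,nahfo] -> 8 lines: lefsx zohf eoa nahfo hgtmw qfiit clh puiq
Hunk 2: at line 2 remove [nahfo,hgtmw,qfiit] add [cbzqc,wiaz,choka] -> 8 lines: lefsx zohf eoa cbzqc wiaz choka clh puiq
Hunk 3: at line 1 remove [eoa,cbzqc] add [psono] -> 7 lines: lefsx zohf psono wiaz choka clh puiq
Hunk 4: at line 1 remove [zohf] add [cpumb] -> 7 lines: lefsx cpumb psono wiaz choka clh puiq
Hunk 5: at line 1 remove [psono,wiaz,choka] add [vaf,hgcm,qjb] -> 7 lines: lefsx cpumb vaf hgcm qjb clh puiq
Hunk 6: at line 1 remove [vaf,hgcm,qjb] add [xaoyk,idm,qbpt] -> 7 lines: lefsx cpumb xaoyk idm qbpt clh puiq

Answer: lefsx
cpumb
xaoyk
idm
qbpt
clh
puiq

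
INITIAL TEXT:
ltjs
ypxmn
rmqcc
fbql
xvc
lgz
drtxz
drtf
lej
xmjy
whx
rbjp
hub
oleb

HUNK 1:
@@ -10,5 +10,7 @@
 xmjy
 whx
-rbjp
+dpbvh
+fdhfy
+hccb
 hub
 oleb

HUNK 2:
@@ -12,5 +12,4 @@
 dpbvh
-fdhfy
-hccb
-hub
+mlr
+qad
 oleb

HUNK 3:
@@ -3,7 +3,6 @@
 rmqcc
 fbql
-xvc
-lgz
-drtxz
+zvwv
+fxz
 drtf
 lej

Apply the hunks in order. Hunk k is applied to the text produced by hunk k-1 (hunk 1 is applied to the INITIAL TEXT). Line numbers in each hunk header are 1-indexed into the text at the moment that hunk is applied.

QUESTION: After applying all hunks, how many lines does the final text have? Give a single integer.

Hunk 1: at line 10 remove [rbjp] add [dpbvh,fdhfy,hccb] -> 16 lines: ltjs ypxmn rmqcc fbql xvc lgz drtxz drtf lej xmjy whx dpbvh fdhfy hccb hub oleb
Hunk 2: at line 12 remove [fdhfy,hccb,hub] add [mlr,qad] -> 15 lines: ltjs ypxmn rmqcc fbql xvc lgz drtxz drtf lej xmjy whx dpbvh mlr qad oleb
Hunk 3: at line 3 remove [xvc,lgz,drtxz] add [zvwv,fxz] -> 14 lines: ltjs ypxmn rmqcc fbql zvwv fxz drtf lej xmjy whx dpbvh mlr qad oleb
Final line count: 14

Answer: 14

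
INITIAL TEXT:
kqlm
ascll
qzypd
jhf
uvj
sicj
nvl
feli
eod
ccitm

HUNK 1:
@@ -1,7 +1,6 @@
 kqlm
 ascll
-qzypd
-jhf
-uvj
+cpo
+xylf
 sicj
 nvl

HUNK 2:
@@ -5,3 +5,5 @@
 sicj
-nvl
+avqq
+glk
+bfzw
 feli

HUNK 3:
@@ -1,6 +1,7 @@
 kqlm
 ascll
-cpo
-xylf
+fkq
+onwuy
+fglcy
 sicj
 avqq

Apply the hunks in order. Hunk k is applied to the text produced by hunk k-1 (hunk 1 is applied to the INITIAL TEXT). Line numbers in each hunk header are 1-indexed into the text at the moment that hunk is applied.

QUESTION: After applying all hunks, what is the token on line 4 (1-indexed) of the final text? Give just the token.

Hunk 1: at line 1 remove [qzypd,jhf,uvj] add [cpo,xylf] -> 9 lines: kqlm ascll cpo xylf sicj nvl feli eod ccitm
Hunk 2: at line 5 remove [nvl] add [avqq,glk,bfzw] -> 11 lines: kqlm ascll cpo xylf sicj avqq glk bfzw feli eod ccitm
Hunk 3: at line 1 remove [cpo,xylf] add [fkq,onwuy,fglcy] -> 12 lines: kqlm ascll fkq onwuy fglcy sicj avqq glk bfzw feli eod ccitm
Final line 4: onwuy

Answer: onwuy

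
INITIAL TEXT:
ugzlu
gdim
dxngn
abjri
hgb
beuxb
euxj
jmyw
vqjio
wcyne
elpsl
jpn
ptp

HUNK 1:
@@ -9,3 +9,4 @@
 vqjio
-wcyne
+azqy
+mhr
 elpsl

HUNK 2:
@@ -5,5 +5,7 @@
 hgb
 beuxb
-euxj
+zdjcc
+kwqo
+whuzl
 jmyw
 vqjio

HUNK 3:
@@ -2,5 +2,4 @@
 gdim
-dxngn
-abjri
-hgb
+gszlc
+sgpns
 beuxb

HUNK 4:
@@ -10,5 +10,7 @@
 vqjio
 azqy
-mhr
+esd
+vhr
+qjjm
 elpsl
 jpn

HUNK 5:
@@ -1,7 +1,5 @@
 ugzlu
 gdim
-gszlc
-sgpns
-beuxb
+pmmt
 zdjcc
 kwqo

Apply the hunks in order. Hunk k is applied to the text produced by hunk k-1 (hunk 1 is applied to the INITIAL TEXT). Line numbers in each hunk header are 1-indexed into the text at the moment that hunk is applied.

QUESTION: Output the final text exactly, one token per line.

Answer: ugzlu
gdim
pmmt
zdjcc
kwqo
whuzl
jmyw
vqjio
azqy
esd
vhr
qjjm
elpsl
jpn
ptp

Derivation:
Hunk 1: at line 9 remove [wcyne] add [azqy,mhr] -> 14 lines: ugzlu gdim dxngn abjri hgb beuxb euxj jmyw vqjio azqy mhr elpsl jpn ptp
Hunk 2: at line 5 remove [euxj] add [zdjcc,kwqo,whuzl] -> 16 lines: ugzlu gdim dxngn abjri hgb beuxb zdjcc kwqo whuzl jmyw vqjio azqy mhr elpsl jpn ptp
Hunk 3: at line 2 remove [dxngn,abjri,hgb] add [gszlc,sgpns] -> 15 lines: ugzlu gdim gszlc sgpns beuxb zdjcc kwqo whuzl jmyw vqjio azqy mhr elpsl jpn ptp
Hunk 4: at line 10 remove [mhr] add [esd,vhr,qjjm] -> 17 lines: ugzlu gdim gszlc sgpns beuxb zdjcc kwqo whuzl jmyw vqjio azqy esd vhr qjjm elpsl jpn ptp
Hunk 5: at line 1 remove [gszlc,sgpns,beuxb] add [pmmt] -> 15 lines: ugzlu gdim pmmt zdjcc kwqo whuzl jmyw vqjio azqy esd vhr qjjm elpsl jpn ptp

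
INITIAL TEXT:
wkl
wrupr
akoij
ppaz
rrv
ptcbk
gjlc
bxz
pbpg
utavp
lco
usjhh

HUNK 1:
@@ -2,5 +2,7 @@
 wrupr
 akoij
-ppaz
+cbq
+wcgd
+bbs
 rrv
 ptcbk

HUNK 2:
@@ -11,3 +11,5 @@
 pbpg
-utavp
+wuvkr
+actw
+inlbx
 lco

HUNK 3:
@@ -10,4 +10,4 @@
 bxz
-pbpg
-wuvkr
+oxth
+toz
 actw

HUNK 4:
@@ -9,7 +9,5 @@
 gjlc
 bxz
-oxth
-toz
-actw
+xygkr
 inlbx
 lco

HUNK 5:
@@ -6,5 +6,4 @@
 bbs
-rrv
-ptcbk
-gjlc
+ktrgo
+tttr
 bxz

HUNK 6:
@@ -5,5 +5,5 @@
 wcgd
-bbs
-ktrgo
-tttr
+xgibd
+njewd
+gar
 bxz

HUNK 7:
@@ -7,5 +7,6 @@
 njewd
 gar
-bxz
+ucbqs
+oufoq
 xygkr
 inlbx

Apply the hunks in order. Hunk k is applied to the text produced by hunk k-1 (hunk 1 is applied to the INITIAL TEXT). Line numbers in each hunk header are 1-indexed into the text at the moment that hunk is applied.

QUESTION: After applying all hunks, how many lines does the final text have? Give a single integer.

Answer: 14

Derivation:
Hunk 1: at line 2 remove [ppaz] add [cbq,wcgd,bbs] -> 14 lines: wkl wrupr akoij cbq wcgd bbs rrv ptcbk gjlc bxz pbpg utavp lco usjhh
Hunk 2: at line 11 remove [utavp] add [wuvkr,actw,inlbx] -> 16 lines: wkl wrupr akoij cbq wcgd bbs rrv ptcbk gjlc bxz pbpg wuvkr actw inlbx lco usjhh
Hunk 3: at line 10 remove [pbpg,wuvkr] add [oxth,toz] -> 16 lines: wkl wrupr akoij cbq wcgd bbs rrv ptcbk gjlc bxz oxth toz actw inlbx lco usjhh
Hunk 4: at line 9 remove [oxth,toz,actw] add [xygkr] -> 14 lines: wkl wrupr akoij cbq wcgd bbs rrv ptcbk gjlc bxz xygkr inlbx lco usjhh
Hunk 5: at line 6 remove [rrv,ptcbk,gjlc] add [ktrgo,tttr] -> 13 lines: wkl wrupr akoij cbq wcgd bbs ktrgo tttr bxz xygkr inlbx lco usjhh
Hunk 6: at line 5 remove [bbs,ktrgo,tttr] add [xgibd,njewd,gar] -> 13 lines: wkl wrupr akoij cbq wcgd xgibd njewd gar bxz xygkr inlbx lco usjhh
Hunk 7: at line 7 remove [bxz] add [ucbqs,oufoq] -> 14 lines: wkl wrupr akoij cbq wcgd xgibd njewd gar ucbqs oufoq xygkr inlbx lco usjhh
Final line count: 14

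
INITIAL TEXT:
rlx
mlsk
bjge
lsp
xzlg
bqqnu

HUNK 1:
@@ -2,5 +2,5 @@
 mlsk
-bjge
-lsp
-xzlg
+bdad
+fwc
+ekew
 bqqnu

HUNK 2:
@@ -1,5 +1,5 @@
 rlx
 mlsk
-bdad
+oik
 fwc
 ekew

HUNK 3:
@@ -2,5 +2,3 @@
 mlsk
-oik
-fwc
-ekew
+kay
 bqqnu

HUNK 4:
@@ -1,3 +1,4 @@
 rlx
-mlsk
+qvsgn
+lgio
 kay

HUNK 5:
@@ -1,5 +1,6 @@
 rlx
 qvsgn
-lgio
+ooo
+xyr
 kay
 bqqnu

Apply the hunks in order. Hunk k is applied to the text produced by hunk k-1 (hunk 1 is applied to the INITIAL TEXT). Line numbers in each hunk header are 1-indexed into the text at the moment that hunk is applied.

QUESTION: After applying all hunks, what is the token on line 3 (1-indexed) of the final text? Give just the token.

Hunk 1: at line 2 remove [bjge,lsp,xzlg] add [bdad,fwc,ekew] -> 6 lines: rlx mlsk bdad fwc ekew bqqnu
Hunk 2: at line 1 remove [bdad] add [oik] -> 6 lines: rlx mlsk oik fwc ekew bqqnu
Hunk 3: at line 2 remove [oik,fwc,ekew] add [kay] -> 4 lines: rlx mlsk kay bqqnu
Hunk 4: at line 1 remove [mlsk] add [qvsgn,lgio] -> 5 lines: rlx qvsgn lgio kay bqqnu
Hunk 5: at line 1 remove [lgio] add [ooo,xyr] -> 6 lines: rlx qvsgn ooo xyr kay bqqnu
Final line 3: ooo

Answer: ooo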